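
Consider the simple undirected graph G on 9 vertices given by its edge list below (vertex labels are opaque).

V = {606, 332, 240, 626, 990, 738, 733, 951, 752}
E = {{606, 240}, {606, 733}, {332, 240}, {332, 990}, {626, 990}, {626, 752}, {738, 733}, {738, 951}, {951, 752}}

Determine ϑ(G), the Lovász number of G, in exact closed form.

Vertex 990 has 2 neighbors: 332, 626.
Vertex 738 has 2 neighbors: 733, 951.
Vertex 626 has 2 neighbors: 990, 752.
deg(332) = 2; N(332) = {240, 990}.
9-vertex 2-regular graph: connected 2-regular on 9 ⇒ C_{9}.
A has 5 distinct eigenvalues ≈ [2.0, 1.532089, 0.347296, -1.0, -1.879385].
ϑ = −N·λ_min/(λ_max−λ_min) = −9·(-2*cos(pi/9))/(2−(-2*cos(pi/9))) = 9*cos(pi/9)/(cos(pi/9) + 1).
= 4.36008958… (decimal).
Check 4 ≤ 9*cos(pi/9)/(cos(pi/9) + 1) ≤ 5: both strict.

9*cos(pi/9)/(cos(pi/9) + 1)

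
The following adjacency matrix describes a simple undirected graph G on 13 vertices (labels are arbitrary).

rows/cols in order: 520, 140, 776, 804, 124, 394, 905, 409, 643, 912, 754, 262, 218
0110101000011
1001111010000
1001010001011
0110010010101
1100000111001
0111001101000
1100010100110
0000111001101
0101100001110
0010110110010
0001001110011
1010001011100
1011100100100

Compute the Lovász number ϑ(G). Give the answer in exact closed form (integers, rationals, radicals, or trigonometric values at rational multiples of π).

sqrt(13)

deg(804) = 6; N(804) = {140, 776, 394, 643, 754, 218}.
deg(912) = 6; N(912) = {776, 124, 394, 409, 643, 262}.
N(218) = {520, 776, 804, 124, 409, 754}, |N(218)| = 6.
Vertex 124 has 6 neighbors: 520, 140, 409, 643, 912, 218.
G on 13 vertices is 6-regular; Paley(13): SR with (k,λ,μ)=(6,2,3).
Distinct eigenvalues (to 6 d.p.): [6.0, 1.302776, -2.302776].
−13·(-sqrt(13)/2 - 1/2) / ((6)−(-sqrt(13)/2 - 1/2)) = sqrt(13) = ϑ(G).
Numerically 3.60555.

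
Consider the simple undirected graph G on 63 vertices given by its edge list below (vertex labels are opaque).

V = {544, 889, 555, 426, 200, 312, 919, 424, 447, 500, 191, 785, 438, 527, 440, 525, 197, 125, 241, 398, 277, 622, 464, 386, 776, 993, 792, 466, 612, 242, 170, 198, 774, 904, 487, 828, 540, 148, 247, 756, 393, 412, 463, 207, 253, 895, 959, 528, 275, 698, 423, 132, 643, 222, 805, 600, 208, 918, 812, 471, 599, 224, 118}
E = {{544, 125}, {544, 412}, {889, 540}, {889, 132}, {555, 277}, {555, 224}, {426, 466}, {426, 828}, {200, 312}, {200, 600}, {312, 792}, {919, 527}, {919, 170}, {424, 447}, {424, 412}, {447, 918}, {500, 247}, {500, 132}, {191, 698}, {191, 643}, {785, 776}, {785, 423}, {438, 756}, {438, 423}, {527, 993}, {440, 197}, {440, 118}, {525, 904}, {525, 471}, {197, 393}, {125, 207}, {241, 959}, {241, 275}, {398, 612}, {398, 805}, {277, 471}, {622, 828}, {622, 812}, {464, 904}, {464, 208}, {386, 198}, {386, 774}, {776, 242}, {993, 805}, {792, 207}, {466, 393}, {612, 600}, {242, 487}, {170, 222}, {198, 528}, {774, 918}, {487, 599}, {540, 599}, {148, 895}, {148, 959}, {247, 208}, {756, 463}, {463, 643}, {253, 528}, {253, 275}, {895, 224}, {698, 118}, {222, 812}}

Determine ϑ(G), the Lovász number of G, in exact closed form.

63*cos(pi/63)/(cos(pi/63) + 1)

Vertex 464 has 2 neighbors: 904, 208.
deg(698) = 2; N(698) = {191, 118}.
Vertex 247 has 2 neighbors: 500, 208.
N(527) = {919, 993}, |N(527)| = 2.
Every vertex has degree 2 (N=63); this is C_{63}, the 63-cycle.
A has 32 distinct eigenvalues ≈ [2.0, 1.99, 1.96, 1.911, 1.843, 1.756, 1.652, 1.532, 1.396, 1.247, 1.085, 0.912, 0.731, 0.542, 0.347, 0.149, -0.05, -0.249, -0.445, -0.637, -0.823, -1.0, -1.167, -1.323, -1.466, -1.594, -1.707, -1.802, -1.879, -1.938, -1.978, -1.998].
ϑ = −N·λ_min/(λ_max−λ_min) = −63·(-2*cos(pi/63))/(2−(-2*cos(pi/63))) = 63*cos(pi/63)/(cos(pi/63) + 1).
Numerically 31.4804093.
α=31, χ(Ḡ)=32; ϑ=63*cos(pi/63)/(cos(pi/63) + 1) lies between (both strict).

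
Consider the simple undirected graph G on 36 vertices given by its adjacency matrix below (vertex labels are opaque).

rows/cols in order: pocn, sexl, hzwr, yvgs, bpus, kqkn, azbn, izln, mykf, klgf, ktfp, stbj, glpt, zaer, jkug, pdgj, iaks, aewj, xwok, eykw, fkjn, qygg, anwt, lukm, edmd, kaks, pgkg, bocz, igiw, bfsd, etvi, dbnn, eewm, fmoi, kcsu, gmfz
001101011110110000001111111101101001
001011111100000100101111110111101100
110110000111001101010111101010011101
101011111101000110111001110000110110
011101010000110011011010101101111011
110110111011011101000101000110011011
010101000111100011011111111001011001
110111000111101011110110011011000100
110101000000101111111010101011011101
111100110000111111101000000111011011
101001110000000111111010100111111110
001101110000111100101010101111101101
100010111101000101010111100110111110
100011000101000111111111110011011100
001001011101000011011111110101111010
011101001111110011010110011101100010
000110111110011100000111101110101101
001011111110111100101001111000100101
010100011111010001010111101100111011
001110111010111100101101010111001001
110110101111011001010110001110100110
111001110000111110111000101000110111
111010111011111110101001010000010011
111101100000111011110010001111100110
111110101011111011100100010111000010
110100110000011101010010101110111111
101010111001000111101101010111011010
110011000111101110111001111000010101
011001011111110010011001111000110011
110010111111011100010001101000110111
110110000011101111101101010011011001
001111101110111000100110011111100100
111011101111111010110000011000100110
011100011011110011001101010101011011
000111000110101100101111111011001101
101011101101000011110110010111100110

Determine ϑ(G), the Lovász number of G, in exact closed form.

Vertex etvi has 21 neighbors: pocn, sexl, yvgs, bpus, ktfp, stbj, glpt, jkug, pdgj, iaks, aewj, xwok, fkjn, qygg, lukm, kaks, igiw, bfsd, dbnn, eewm, gmfz.
deg(mykf) = 21; N(mykf) = {pocn, sexl, yvgs, kqkn, glpt, jkug, pdgj, iaks, aewj, xwok, eykw, fkjn, anwt, edmd, pgkg, igiw, bfsd, dbnn, eewm, fmoi, gmfz}.
deg(dbnn) = 21; N(dbnn) = {hzwr, yvgs, bpus, kqkn, azbn, mykf, klgf, ktfp, glpt, zaer, jkug, xwok, qygg, anwt, kaks, pgkg, bocz, igiw, bfsd, etvi, fmoi}.
Vertex kaks has 21 neighbors: pocn, sexl, yvgs, azbn, izln, zaer, jkug, pdgj, aewj, eykw, anwt, edmd, pgkg, bocz, igiw, etvi, dbnn, eewm, fmoi, kcsu, gmfz.
36-vertex 21-regular graph: Kneser-type, 2-subsets of [9].
The 3 distinct eigenvalues: [21.0, 1.0, -6.0].
With N=36: ϑ(G) = 36·(-1*(-6))/(21−(-6)) = 8.
= 8.0000… (decimal).

8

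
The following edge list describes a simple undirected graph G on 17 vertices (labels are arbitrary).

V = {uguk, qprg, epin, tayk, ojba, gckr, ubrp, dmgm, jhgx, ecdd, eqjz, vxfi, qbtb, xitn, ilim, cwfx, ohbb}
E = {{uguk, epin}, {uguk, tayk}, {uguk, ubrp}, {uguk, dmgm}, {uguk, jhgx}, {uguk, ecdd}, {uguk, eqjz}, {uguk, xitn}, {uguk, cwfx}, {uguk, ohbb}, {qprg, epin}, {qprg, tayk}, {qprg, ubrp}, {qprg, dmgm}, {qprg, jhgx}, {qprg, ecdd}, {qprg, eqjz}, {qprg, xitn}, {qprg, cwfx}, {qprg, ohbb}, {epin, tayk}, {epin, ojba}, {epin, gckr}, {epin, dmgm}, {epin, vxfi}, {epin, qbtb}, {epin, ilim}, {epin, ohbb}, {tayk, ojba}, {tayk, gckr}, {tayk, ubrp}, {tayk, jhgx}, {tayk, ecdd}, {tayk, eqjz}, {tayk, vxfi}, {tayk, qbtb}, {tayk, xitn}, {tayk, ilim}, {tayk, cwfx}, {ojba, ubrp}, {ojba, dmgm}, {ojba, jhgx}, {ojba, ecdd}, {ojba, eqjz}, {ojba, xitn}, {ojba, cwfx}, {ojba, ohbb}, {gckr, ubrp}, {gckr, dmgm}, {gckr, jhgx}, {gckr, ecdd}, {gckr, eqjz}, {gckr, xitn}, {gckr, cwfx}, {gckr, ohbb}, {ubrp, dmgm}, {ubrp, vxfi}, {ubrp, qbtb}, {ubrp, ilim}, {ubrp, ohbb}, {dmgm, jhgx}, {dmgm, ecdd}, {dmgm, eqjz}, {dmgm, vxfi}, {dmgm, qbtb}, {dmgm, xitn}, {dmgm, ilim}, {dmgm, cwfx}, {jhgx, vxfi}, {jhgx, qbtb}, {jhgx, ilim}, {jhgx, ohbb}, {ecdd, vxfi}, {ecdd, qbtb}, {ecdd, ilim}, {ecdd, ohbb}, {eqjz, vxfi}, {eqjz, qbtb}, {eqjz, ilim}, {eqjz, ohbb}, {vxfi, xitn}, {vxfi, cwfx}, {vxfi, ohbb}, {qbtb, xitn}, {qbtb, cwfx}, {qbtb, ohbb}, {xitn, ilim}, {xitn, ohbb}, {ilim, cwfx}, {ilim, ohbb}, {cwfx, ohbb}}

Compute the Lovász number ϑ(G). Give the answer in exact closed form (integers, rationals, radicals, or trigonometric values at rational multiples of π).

N(jhgx) = {uguk, qprg, tayk, ojba, gckr, dmgm, vxfi, qbtb, ilim, ohbb}, |N(jhgx)| = 10.
deg(epin) = 10; N(epin) = {uguk, qprg, tayk, ojba, gckr, dmgm, vxfi, qbtb, ilim, ohbb}.
Vertex tayk has 14 neighbors: uguk, qprg, epin, ojba, gckr, ubrp, jhgx, ecdd, eqjz, vxfi, qbtb, xitn, ilim, cwfx.
N(qprg) = {epin, tayk, ubrp, dmgm, jhgx, ecdd, eqjz, xitn, cwfx, ohbb}, |N(qprg)| = 10.
G = K_{7,7,3}: α = 7 = χ(Ḡ), so ϑ = 7.
≈ 7.0000 (to 4 d.p.).
α=7, χ(Ḡ)=7; ϑ=7 lies between (collapsed).

7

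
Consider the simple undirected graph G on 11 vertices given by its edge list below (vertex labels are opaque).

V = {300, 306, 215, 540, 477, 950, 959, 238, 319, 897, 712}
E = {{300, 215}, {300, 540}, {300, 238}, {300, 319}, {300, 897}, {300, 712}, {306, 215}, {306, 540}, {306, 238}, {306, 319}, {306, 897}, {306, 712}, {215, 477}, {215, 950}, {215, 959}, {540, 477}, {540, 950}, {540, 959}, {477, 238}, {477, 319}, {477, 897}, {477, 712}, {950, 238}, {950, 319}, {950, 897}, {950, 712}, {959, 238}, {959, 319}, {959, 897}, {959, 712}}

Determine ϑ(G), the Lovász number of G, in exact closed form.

6

deg(306) = 6; N(306) = {215, 540, 238, 319, 897, 712}.
N(897) = {300, 306, 477, 950, 959}, |N(897)| = 5.
N(238) = {300, 306, 477, 950, 959}, |N(238)| = 5.
deg(712) = 5; N(712) = {300, 306, 477, 950, 959}.
Complete multipartite on [6, 5]: sandwich collapses at ϑ=6.
= 6.0000… (decimal).
Sandwich: α(G)=6 ≤ ϑ(G)=6 ≤ χ(Ḡ)=6 (collapsed).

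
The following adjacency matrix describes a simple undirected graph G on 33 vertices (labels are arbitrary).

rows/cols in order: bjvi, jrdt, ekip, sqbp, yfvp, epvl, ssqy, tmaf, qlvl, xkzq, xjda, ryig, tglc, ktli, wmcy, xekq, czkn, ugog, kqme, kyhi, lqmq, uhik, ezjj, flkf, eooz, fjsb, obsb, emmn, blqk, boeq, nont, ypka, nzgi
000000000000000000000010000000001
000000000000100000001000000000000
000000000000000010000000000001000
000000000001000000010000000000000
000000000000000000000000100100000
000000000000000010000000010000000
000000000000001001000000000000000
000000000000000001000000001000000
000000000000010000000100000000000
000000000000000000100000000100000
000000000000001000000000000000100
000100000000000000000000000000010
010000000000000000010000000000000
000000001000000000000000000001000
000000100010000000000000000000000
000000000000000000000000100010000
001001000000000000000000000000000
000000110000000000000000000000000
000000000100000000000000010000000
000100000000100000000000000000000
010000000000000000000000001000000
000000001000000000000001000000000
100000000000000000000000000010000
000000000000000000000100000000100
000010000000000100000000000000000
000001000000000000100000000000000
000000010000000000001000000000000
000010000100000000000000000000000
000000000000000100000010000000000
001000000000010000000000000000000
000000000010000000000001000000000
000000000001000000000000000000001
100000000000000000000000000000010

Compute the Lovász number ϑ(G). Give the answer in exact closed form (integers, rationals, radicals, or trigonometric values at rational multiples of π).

N(sqbp) = {ryig, kyhi}, |N(sqbp)| = 2.
deg(tglc) = 2; N(tglc) = {jrdt, kyhi}.
deg(yfvp) = 2; N(yfvp) = {eooz, emmn}.
N(eooz) = {yfvp, xekq}, |N(eooz)| = 2.
Regular of degree 2 on 33 vertices: this is C_{33}, the 33-cycle.
Distinct eigenvalues (to 6 d.p.): [2.0, 1.963857, 1.856736, 1.682507, 1.447468, 1.160114, 0.83083, 0.471518, 0.095164, -0.28463, -0.654136, -1.0, -1.309721, -1.572106, -1.777671, -1.918986, -1.990944].
Lovász (edge-transitive): ϑ = −33·(-2*cos(pi/33))/((2)−(-2*cos(pi/33))) = 33*cos(pi/33)/(cos(pi/33) + 1).
Numerically 16.462559.
Lovász sandwich 16 ≤ 33*cos(pi/33)/(cos(pi/33) + 1) ≤ 17: both strict.

33*cos(pi/33)/(cos(pi/33) + 1)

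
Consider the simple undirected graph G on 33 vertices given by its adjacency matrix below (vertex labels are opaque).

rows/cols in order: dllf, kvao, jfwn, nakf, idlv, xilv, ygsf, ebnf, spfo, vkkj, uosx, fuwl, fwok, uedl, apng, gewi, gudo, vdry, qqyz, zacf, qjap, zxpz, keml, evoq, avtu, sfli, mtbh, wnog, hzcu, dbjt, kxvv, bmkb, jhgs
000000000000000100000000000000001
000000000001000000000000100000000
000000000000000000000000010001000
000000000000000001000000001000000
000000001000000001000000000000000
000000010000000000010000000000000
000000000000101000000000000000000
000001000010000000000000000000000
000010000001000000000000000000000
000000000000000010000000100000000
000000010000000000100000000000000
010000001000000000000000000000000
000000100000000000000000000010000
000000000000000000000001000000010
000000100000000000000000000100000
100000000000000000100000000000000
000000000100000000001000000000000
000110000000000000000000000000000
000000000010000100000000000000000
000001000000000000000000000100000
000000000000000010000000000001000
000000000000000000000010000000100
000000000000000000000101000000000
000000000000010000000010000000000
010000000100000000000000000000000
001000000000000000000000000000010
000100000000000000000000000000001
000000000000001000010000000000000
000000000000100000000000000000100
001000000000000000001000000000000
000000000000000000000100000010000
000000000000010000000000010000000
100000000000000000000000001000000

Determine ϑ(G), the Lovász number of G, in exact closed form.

33*cos(pi/33)/(cos(pi/33) + 1)

deg(wnog) = 2; N(wnog) = {apng, zacf}.
N(fuwl) = {kvao, spfo}, |N(fuwl)| = 2.
N(fwok) = {ygsf, hzcu}, |N(fwok)| = 2.
N(xilv) = {ebnf, zacf}, |N(xilv)| = 2.
deg(v) = 2 for all v (|V|=33); connected 2-regular on 33 ⇒ C_{33}.
A has 17 distinct eigenvalues ≈ [2.0, 1.9639, 1.8567, 1.6825, 1.4475, 1.1601, 0.8308, 0.4715, 0.0952, -0.2846, -0.6541, -1.0, -1.3097, -1.5721, -1.7777, -1.919, -1.9909].
ϑ = −N·λ_min/(λ_max−λ_min) = −33·(-2*cos(pi/33))/(2−(-2*cos(pi/33))) = 33*cos(pi/33)/(cos(pi/33) + 1).
ϑ(G) ≈ 16.46255859.
Sandwich: α(G)=16 ≤ ϑ(G)=33*cos(pi/33)/(cos(pi/33) + 1) ≤ χ(Ḡ)=17 (both strict).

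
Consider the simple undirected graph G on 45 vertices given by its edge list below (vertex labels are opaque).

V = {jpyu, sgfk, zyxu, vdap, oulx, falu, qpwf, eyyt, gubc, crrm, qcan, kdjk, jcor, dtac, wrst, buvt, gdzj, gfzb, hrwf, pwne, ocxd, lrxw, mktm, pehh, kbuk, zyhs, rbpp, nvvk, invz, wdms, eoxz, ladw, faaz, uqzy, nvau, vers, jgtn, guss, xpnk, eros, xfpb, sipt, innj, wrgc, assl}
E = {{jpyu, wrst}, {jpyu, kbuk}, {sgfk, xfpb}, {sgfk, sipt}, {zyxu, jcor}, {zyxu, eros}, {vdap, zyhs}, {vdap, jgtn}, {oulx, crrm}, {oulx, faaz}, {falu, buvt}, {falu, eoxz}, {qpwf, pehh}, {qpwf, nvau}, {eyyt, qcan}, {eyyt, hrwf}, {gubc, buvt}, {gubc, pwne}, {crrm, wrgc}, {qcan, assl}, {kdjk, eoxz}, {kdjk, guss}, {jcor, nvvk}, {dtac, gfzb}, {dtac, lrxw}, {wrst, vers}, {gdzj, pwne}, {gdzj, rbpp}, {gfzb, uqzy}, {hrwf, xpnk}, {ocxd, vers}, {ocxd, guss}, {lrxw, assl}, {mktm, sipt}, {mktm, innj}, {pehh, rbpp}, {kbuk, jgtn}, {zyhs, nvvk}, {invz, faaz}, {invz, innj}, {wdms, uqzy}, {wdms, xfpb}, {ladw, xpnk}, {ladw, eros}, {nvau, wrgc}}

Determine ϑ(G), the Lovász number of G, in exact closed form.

45*cos(pi/45)/(cos(pi/45) + 1)

deg(lrxw) = 2; N(lrxw) = {dtac, assl}.
Vertex ocxd has 2 neighbors: vers, guss.
deg(eros) = 2; N(eros) = {zyxu, ladw}.
Vertex zyhs has 2 neighbors: vdap, nvvk.
2-regular, N=45; the odd cycle C_{45}.
The 23 distinct eigenvalues: [2.0, 1.980536, 1.922523, 1.827091, 1.696096, 1.532089, 1.338261, 1.118386, 0.876742, 0.618034, 0.347296, 0.069799, -0.209057, -0.483844, -0.749213, -1.0, -1.231323, -1.43868, -1.618034, -1.765895, -1.879385, -1.956295, -1.995128].
λ_max=2, λ_min=-2*cos(pi/45); ϑ = −45·λ_min/(λ_max−λ_min) = 45*cos(pi/45)/(cos(pi/45) + 1).
= 22.47256… (decimal).
Lovász sandwich 22 ≤ 45*cos(pi/45)/(cos(pi/45) + 1) ≤ 23: both strict.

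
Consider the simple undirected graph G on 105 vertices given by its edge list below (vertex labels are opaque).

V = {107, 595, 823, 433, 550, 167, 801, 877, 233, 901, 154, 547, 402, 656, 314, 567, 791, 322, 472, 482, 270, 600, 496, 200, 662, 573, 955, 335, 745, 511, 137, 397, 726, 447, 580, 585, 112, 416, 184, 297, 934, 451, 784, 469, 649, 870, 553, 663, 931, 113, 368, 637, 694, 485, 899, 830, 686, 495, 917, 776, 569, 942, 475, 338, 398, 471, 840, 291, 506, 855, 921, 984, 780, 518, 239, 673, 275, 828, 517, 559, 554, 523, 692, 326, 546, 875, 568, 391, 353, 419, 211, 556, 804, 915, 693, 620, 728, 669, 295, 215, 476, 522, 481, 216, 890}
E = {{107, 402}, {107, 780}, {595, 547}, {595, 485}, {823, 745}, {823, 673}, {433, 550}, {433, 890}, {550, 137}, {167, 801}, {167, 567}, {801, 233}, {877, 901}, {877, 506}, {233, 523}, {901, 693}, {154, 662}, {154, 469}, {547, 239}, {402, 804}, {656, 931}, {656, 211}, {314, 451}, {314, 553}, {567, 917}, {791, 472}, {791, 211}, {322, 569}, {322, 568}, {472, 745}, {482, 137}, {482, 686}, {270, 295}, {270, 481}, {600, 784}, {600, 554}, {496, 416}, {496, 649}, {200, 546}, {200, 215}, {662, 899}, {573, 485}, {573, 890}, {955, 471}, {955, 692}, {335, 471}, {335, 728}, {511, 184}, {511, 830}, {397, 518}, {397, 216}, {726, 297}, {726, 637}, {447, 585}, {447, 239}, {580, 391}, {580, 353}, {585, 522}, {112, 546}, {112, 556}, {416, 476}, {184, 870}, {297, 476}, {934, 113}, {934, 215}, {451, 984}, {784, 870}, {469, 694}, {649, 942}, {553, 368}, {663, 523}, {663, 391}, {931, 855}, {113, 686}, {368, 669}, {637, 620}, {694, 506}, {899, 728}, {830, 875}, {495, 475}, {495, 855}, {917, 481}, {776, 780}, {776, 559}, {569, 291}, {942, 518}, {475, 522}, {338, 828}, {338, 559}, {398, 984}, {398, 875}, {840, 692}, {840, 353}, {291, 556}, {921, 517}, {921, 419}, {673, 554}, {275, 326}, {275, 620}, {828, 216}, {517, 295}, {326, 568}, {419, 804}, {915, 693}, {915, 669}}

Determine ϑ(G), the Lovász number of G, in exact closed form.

deg(546) = 2; N(546) = {200, 112}.
Vertex 368 has 2 neighbors: 553, 669.
deg(554) = 2; N(554) = {600, 673}.
Vertex 899 has 2 neighbors: 662, 728.
Regular of degree 2 on 105 vertices: the odd cycle C_{105}.
The 53 distinct eigenvalues: [2.0, 1.996, 1.986, 1.968, 1.943, 1.911, 1.872, 1.827, 1.775, 1.717, 1.652, 1.582, 1.506, 1.425, 1.338, 1.247, 1.151, 1.051, 0.948, 0.841, 0.731, 0.618, 0.503, 0.387, 0.268, 0.149, 0.03, -0.09, -0.209, -0.328, -0.445, -0.561, -0.675, -0.786, -0.895, -1.0, -1.102, -1.2, -1.293, -1.382, -1.466, -1.545, -1.618, -1.685, -1.747, -1.802, -1.851, -1.893, -1.928, -1.956, -1.978, -1.992, -1.999].
λ_max=2, λ_min=-2*cos(pi/105); ϑ = −105·λ_min/(λ_max−λ_min) = 105*cos(pi/105)/(cos(pi/105) + 1).
ϑ(G) ≈ 52.488248718.
Lovász sandwich 52 ≤ 105*cos(pi/105)/(cos(pi/105) + 1) ≤ 53: both strict.

105*cos(pi/105)/(cos(pi/105) + 1)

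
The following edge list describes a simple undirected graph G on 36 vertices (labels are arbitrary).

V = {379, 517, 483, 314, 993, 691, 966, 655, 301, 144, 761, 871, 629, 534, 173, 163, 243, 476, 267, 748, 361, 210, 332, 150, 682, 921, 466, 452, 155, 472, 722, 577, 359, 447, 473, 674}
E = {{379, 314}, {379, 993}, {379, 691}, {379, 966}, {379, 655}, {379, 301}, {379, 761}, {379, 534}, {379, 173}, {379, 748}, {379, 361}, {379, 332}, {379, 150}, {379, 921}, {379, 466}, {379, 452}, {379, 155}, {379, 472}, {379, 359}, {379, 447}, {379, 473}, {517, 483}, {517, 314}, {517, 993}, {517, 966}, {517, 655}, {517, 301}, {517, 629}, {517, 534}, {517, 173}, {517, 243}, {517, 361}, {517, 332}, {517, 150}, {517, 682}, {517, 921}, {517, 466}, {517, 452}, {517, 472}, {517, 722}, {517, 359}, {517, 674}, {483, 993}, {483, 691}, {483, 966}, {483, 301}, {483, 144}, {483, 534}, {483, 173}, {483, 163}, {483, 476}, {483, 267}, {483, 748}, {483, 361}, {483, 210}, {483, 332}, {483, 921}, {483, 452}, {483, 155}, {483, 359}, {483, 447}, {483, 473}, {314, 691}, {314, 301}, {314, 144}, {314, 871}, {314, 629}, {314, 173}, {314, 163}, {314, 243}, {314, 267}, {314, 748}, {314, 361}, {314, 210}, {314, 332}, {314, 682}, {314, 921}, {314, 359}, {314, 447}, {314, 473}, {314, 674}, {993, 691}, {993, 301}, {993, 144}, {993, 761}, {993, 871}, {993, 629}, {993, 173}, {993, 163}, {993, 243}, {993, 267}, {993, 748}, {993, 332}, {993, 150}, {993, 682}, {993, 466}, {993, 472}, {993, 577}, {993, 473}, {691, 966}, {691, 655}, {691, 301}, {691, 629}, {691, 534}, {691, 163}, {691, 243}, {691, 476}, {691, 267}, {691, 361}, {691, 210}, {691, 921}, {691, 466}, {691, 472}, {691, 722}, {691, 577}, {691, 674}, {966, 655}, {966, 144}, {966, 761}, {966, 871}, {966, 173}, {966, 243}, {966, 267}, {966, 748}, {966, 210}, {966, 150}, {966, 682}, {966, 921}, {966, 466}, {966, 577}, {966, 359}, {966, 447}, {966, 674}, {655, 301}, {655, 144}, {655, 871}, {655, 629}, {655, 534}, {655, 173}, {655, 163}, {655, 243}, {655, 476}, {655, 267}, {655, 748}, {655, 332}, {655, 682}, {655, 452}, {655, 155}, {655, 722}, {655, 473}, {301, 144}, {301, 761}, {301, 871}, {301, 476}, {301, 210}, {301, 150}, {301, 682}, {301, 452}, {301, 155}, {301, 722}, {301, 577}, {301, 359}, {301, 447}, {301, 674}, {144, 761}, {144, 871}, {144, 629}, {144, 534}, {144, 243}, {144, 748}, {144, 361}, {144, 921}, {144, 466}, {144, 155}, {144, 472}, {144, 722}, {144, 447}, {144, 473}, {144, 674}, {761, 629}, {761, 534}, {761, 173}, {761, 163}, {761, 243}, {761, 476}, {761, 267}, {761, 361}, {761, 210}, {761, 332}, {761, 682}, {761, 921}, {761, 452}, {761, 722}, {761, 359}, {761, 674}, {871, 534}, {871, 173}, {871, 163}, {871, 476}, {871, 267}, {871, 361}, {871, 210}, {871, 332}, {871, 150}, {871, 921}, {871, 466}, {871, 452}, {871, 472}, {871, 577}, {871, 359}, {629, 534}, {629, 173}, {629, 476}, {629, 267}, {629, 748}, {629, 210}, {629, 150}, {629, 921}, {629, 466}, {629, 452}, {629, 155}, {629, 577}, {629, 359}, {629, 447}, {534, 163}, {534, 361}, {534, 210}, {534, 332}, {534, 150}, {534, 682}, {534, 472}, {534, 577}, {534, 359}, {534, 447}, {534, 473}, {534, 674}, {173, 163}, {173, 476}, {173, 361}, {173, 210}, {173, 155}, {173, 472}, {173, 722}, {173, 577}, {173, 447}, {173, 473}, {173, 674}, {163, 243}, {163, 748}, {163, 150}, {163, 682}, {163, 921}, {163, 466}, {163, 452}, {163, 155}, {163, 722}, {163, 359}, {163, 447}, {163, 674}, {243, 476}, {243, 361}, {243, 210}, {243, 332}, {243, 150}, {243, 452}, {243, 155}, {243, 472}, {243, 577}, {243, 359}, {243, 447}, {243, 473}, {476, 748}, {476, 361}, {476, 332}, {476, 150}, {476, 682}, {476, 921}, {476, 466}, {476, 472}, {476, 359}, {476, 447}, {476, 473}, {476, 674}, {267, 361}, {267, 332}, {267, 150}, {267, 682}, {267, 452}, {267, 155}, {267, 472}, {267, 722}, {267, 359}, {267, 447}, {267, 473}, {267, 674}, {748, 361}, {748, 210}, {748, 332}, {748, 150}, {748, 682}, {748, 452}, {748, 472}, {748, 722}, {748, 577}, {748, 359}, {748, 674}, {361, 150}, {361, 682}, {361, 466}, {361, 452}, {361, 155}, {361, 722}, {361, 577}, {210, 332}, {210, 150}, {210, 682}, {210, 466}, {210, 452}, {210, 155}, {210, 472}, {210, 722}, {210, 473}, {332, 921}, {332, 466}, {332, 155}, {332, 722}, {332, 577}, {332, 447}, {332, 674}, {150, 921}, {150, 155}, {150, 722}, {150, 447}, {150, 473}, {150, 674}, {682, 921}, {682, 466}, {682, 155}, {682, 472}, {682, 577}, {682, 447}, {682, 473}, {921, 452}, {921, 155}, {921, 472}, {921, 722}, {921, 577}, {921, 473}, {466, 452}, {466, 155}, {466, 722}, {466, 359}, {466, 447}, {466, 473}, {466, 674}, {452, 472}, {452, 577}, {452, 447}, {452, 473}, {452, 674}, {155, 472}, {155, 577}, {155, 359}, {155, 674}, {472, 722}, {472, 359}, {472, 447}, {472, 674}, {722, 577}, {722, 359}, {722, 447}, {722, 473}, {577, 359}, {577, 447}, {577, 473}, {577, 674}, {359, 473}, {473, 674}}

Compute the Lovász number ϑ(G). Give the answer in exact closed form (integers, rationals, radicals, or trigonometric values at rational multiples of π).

N(173) = {379, 517, 483, 314, 993, 966, 655, 761, 871, 629, 163, 476, 361, 210, 155, 472, 722, 577, 447, 473, 674}, |N(173)| = 21.
N(472) = {379, 517, 993, 691, 144, 871, 534, 173, 243, 476, 267, 748, 210, 682, 921, 452, 155, 722, 359, 447, 674}, |N(472)| = 21.
N(379) = {314, 993, 691, 966, 655, 301, 761, 534, 173, 748, 361, 332, 150, 921, 466, 452, 155, 472, 359, 447, 473}, |N(379)| = 21.
Vertex 517 has 21 neighbors: 483, 314, 993, 966, 655, 301, 629, 534, 173, 243, 361, 332, 150, 682, 921, 466, 452, 472, 722, 359, 674.
Regular of degree 21 on 36 vertices: Kneser-type, 2-subsets of [9].
A has 3 distinct eigenvalues ≈ [21.0, 1.0, -6.0].
Lovász (edge-transitive): ϑ = −36·(-6)/((21)−(-6)) = 8.
= 8.00000000… (decimal).

8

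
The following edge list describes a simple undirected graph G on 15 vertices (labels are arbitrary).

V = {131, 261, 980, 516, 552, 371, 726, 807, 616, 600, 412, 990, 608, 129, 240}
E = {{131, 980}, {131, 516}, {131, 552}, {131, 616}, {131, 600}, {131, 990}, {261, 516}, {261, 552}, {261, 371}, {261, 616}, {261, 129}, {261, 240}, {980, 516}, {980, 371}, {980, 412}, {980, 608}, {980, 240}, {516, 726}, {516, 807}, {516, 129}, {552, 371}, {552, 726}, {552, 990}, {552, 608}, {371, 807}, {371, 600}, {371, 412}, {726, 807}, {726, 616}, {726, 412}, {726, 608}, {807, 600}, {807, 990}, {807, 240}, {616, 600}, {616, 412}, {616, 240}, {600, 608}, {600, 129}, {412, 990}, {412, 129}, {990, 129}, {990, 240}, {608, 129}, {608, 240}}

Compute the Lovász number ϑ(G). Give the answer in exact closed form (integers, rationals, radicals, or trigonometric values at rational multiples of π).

5

deg(552) = 6; N(552) = {131, 261, 371, 726, 990, 608}.
Vertex 371 has 6 neighbors: 261, 980, 552, 807, 600, 412.
Vertex 807 has 6 neighbors: 516, 371, 726, 600, 990, 240.
deg(600) = 6; N(600) = {131, 371, 807, 616, 608, 129}.
deg(v) = 6 for all v (|V|=15); this is K(6,2), the Kneser graph.
The 3 distinct eigenvalues: [6.0, 1.0, -3.0].
Lovász (edge-transitive): ϑ = −15·(-3)/((6)−(-3)) = 5.
ϑ(G) ≈ 5.0000000.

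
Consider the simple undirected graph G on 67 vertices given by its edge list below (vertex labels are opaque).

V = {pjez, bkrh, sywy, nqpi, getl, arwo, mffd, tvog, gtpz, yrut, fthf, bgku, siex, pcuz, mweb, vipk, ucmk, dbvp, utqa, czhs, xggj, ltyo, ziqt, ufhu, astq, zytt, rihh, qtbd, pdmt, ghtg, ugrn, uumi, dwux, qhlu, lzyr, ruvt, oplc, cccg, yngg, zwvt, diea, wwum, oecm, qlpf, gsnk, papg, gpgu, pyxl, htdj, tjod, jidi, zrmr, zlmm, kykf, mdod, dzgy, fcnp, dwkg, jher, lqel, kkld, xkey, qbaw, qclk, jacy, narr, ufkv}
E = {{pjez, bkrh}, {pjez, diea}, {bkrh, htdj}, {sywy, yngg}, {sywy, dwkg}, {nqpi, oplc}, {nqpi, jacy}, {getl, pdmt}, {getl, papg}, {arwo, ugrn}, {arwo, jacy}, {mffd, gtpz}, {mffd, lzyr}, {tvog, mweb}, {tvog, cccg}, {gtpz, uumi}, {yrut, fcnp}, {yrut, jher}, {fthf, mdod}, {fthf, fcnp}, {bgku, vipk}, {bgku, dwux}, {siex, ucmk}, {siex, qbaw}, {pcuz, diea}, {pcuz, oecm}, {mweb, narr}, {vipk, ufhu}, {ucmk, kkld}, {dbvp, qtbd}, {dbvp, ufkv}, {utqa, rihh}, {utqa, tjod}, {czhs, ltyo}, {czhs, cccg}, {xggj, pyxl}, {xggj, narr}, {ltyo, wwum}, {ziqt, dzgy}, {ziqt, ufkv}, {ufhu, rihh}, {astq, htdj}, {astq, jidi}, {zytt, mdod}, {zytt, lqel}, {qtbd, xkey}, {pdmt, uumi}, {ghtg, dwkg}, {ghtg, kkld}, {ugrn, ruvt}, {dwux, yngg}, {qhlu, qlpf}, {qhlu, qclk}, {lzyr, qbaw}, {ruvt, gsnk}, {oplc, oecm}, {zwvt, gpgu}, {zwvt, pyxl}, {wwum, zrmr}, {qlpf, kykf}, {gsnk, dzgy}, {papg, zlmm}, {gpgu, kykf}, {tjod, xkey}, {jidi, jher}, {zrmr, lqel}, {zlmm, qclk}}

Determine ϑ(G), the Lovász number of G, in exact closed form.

deg(narr) = 2; N(narr) = {mweb, xggj}.
deg(mdod) = 2; N(mdod) = {fthf, zytt}.
Vertex gtpz has 2 neighbors: mffd, uumi.
N(lzyr) = {mffd, qbaw}, |N(lzyr)| = 2.
Every vertex has degree 2 (N=67); the odd cycle C_{67}.
spec(A) ≈ [2.0, 1.99121, 1.96493, 1.92137, 1.86093, 1.78414, 1.69166, 1.58432, 1.46306, 1.32894, 1.18314, 1.02695, 0.86173, 0.68893, 0.51009, 0.32675, 0.14055, -0.04689, -0.23391, -0.41888, -0.60017, -0.77618, -0.94538, -1.10626, -1.25743, -1.39754, -1.52537, -1.6398, -1.73981, -1.82454, -1.89323, -1.94529, -1.98025, -1.9978] (distinct, 5 d.p.).
With N=67: ϑ(G) = 67·(-(-1)*2*cos(pi/67))/(2−(-2*cos(pi/67))) = 67*cos(pi/67)/(cos(pi/67) + 1).
Numerically 33.48157981.
α=33, χ(Ḡ)=34; ϑ=67*cos(pi/67)/(cos(pi/67) + 1) lies between (both strict).

67*cos(pi/67)/(cos(pi/67) + 1)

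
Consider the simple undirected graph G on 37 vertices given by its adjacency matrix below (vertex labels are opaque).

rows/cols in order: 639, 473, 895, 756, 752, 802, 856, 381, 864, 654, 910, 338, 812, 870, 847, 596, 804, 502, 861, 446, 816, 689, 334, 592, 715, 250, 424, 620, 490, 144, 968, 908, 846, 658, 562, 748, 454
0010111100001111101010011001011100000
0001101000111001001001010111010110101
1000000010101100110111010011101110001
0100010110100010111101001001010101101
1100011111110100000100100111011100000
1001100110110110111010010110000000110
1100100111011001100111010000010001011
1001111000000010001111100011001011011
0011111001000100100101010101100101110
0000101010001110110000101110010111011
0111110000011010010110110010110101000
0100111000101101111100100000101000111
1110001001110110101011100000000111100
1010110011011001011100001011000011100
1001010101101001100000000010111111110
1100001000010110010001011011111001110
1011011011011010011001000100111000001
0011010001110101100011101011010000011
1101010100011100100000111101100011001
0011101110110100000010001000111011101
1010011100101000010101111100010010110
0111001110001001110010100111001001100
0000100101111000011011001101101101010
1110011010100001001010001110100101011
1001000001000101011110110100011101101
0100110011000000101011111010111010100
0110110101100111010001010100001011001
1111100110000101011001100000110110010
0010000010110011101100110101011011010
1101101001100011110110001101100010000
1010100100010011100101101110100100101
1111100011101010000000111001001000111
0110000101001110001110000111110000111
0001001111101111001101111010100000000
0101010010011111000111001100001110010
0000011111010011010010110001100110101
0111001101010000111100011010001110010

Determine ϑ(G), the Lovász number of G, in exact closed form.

N(596) = {639, 473, 856, 338, 870, 847, 502, 689, 592, 715, 424, 620, 490, 144, 968, 658, 562, 748}, |N(596)| = 18.
deg(454) = 18; N(454) = {473, 895, 756, 856, 381, 654, 338, 804, 502, 861, 446, 592, 715, 424, 968, 908, 846, 748}.
Vertex 250 has 18 neighbors: 473, 752, 802, 864, 654, 804, 861, 816, 689, 334, 592, 715, 424, 490, 144, 968, 846, 562.
deg(620) = 18; N(620) = {639, 473, 895, 756, 752, 381, 864, 870, 596, 502, 861, 689, 334, 490, 144, 908, 846, 748}.
Every vertex has degree 18 (N=37); SR(37,18,8,9) — a Paley graph.
The 3 distinct eigenvalues: [18.0, 2.5414, -3.5414].
With N=37: ϑ(G) = 37·(-(-sqrt(37)/2 - 1/2))/(18−(-sqrt(37)/2 - 1/2)) = sqrt(37).
≈ 6.0828 (to 4 d.p.).

sqrt(37)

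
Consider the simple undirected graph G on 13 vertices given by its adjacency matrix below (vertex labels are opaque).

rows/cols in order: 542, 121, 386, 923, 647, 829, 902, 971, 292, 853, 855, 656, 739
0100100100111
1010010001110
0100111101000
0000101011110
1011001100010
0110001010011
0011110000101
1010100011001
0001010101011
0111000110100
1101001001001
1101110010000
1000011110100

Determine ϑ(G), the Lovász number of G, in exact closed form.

sqrt(13)

N(923) = {647, 902, 292, 853, 855, 656}, |N(923)| = 6.
Vertex 902 has 6 neighbors: 386, 923, 647, 829, 855, 739.
N(656) = {542, 121, 923, 647, 829, 292}, |N(656)| = 6.
Vertex 739 has 6 neighbors: 542, 829, 902, 971, 292, 855.
6-regular, N=13; Paley(13): SR with (k,λ,μ)=(6,2,3).
spec(A) ≈ [6.0, 1.30278, -2.30278] (distinct, 5 d.p.).
With N=13: ϑ(G) = 13·(-(-sqrt(13)/2 - 1/2))/(6−(-sqrt(13)/2 - 1/2)) = sqrt(13).
ϑ(G) ≈ 3.6056.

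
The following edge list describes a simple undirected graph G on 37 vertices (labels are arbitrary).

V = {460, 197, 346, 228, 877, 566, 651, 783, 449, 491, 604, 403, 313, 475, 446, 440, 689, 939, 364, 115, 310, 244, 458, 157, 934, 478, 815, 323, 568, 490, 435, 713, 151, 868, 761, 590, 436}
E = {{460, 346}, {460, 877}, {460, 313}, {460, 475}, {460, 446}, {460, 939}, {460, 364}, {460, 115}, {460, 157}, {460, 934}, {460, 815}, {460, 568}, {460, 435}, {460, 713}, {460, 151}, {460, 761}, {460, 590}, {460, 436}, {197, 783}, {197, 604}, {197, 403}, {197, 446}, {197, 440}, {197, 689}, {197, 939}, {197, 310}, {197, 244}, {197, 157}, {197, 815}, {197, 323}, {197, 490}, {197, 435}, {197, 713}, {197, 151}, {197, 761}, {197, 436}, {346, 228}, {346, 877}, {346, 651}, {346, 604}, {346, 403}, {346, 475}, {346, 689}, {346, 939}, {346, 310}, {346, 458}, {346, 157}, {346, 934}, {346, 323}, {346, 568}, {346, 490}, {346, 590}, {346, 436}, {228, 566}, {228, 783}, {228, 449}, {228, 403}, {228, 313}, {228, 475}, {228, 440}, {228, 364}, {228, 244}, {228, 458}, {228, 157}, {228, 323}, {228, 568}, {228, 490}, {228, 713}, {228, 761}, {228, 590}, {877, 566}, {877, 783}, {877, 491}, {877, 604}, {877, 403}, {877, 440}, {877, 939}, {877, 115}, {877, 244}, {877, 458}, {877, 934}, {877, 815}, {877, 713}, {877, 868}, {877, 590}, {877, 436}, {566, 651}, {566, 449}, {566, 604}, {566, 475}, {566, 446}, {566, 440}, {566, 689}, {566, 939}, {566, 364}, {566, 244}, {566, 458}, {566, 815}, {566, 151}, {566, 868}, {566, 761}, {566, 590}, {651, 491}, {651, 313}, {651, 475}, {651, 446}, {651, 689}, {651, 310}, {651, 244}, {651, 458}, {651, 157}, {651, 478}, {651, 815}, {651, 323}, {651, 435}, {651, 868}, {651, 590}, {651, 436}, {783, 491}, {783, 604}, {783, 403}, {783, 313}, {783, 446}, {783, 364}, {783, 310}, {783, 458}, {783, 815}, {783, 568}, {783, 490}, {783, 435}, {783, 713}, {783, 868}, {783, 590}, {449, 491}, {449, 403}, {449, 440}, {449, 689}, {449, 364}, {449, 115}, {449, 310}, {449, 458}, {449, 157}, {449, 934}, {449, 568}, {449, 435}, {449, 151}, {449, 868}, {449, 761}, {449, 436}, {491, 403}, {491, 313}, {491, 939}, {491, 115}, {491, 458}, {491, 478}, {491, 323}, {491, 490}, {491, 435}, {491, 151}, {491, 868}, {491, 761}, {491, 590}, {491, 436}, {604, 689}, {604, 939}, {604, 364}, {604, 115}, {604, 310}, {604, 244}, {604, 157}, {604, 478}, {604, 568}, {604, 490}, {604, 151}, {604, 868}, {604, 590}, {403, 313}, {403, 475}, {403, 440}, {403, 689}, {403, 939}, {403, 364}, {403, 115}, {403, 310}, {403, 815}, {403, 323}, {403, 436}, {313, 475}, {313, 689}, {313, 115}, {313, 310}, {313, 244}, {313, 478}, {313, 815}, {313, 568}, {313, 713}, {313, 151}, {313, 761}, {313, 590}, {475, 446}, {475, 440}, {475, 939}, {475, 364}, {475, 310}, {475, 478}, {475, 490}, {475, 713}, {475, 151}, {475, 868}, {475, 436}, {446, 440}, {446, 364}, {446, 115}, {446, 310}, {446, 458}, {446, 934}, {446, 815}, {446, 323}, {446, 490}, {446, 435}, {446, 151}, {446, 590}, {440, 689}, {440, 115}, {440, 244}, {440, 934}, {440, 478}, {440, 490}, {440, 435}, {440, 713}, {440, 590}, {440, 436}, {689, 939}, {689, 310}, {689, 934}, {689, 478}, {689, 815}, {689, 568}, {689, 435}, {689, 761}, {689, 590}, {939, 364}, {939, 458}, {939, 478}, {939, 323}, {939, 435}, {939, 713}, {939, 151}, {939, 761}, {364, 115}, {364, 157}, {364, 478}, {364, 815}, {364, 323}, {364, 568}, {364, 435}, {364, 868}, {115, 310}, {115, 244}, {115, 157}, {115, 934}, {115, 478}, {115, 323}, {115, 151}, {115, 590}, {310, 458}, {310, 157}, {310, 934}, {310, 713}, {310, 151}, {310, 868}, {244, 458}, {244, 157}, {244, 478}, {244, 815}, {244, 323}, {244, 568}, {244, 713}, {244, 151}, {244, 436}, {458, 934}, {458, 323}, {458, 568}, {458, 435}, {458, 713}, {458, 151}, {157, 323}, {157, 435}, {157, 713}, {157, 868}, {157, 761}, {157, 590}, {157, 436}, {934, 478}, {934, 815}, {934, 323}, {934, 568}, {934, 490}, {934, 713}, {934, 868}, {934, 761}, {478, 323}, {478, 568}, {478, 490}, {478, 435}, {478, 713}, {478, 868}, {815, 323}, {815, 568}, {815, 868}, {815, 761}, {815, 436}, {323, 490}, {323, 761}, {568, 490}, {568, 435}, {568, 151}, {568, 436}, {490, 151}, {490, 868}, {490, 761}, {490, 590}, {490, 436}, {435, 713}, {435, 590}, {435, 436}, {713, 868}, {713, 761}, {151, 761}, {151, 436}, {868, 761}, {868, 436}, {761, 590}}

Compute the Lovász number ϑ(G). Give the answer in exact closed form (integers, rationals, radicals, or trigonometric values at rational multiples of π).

sqrt(37)

Vertex 115 has 18 neighbors: 460, 877, 449, 491, 604, 403, 313, 446, 440, 364, 310, 244, 157, 934, 478, 323, 151, 590.
deg(490) = 18; N(490) = {197, 346, 228, 783, 491, 604, 475, 446, 440, 934, 478, 323, 568, 151, 868, 761, 590, 436}.
deg(651) = 18; N(651) = {346, 566, 491, 313, 475, 446, 689, 310, 244, 458, 157, 478, 815, 323, 435, 868, 590, 436}.
deg(446) = 18; N(446) = {460, 197, 566, 651, 783, 475, 440, 364, 115, 310, 458, 934, 815, 323, 490, 435, 151, 590}.
37-vertex 18-regular graph: strongly regular (37,18,8,9).
Distinct eigenvalues (to 4 d.p.): [18.0, 2.5414, -3.5414].
Lovász (edge-transitive): ϑ = −37·(-sqrt(37)/2 - 1/2)/((18)−(-sqrt(37)/2 - 1/2)) = sqrt(37).
ϑ(G) ≈ 6.08276.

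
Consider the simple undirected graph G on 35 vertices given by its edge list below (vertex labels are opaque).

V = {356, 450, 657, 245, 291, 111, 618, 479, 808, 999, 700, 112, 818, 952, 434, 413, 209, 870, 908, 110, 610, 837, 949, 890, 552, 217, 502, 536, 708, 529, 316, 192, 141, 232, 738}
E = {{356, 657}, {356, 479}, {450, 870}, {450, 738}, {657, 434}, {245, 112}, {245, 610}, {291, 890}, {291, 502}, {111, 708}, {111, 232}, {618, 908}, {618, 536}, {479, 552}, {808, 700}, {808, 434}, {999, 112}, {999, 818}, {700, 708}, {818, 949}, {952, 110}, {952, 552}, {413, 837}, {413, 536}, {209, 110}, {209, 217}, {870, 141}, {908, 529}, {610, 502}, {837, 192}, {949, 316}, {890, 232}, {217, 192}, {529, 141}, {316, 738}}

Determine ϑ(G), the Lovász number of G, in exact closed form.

35*cos(pi/35)/(cos(pi/35) + 1)

N(141) = {870, 529}, |N(141)| = 2.
deg(708) = 2; N(708) = {111, 700}.
Vertex 479 has 2 neighbors: 356, 552.
deg(999) = 2; N(999) = {112, 818}.
Regular of degree 2 on 35 vertices: connected 2-regular on 35 ⇒ C_{35}.
spec(A) ≈ [2.0, 1.968, 1.872, 1.717, 1.506, 1.247, 0.948, 0.618, 0.268, -0.09, -0.445, -0.786, -1.102, -1.382, -1.618, -1.802, -1.928, -1.992] (distinct, 3 d.p.).
Lovász: ϑ = −35(-2*cos(pi/35))/(2+-(-1)*2*cos(pi/35)) = 35*cos(pi/35)/(cos(pi/35) + 1).
≈ 17.46470 (to 5 d.p.).
Lovász sandwich 17 ≤ 35*cos(pi/35)/(cos(pi/35) + 1) ≤ 18: both strict.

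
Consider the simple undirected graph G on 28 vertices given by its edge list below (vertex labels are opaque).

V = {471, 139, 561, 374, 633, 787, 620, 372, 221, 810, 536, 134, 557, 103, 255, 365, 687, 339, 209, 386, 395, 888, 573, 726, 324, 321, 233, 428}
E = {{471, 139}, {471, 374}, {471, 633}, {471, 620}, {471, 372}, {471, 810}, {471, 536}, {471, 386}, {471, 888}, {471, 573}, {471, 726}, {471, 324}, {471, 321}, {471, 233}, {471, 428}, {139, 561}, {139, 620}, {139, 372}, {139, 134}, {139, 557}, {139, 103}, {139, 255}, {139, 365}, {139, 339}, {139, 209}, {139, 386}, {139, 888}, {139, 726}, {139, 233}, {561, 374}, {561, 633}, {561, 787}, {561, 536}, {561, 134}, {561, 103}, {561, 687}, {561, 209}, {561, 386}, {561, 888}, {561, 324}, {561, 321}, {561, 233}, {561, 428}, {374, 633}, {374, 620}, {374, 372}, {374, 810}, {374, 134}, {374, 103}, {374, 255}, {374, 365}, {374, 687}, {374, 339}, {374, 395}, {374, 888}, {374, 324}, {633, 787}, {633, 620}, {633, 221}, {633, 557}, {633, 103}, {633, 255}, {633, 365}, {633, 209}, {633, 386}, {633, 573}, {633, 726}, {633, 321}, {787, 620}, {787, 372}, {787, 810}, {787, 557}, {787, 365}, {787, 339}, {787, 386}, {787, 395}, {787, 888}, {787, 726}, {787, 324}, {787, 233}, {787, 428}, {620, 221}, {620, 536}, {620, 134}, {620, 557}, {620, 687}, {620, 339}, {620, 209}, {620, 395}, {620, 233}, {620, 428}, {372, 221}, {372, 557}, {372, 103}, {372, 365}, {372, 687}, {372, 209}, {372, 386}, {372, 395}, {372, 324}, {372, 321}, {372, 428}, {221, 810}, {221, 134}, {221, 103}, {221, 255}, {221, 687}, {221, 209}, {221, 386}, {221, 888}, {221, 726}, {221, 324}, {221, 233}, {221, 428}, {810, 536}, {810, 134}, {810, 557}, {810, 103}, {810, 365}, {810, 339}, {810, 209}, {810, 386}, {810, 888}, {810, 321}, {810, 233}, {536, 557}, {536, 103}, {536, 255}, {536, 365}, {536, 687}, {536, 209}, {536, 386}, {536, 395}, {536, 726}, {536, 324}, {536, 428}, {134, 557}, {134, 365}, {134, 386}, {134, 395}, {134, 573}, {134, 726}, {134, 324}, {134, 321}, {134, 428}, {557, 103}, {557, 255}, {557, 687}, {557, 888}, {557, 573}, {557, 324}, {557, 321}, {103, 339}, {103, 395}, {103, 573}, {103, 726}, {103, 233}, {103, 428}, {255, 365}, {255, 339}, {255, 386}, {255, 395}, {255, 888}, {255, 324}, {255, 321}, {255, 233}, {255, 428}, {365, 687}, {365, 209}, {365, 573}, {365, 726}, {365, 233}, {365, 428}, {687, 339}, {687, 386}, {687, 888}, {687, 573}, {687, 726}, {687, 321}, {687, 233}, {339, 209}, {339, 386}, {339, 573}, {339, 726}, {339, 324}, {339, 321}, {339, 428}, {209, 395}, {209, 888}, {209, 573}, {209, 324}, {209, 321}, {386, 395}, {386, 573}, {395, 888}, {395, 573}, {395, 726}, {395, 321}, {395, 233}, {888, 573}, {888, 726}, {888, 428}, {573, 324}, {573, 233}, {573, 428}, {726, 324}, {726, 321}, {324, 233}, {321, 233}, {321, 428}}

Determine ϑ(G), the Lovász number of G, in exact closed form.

deg(134) = 15; N(134) = {139, 561, 374, 620, 221, 810, 557, 365, 386, 395, 573, 726, 324, 321, 428}.
N(726) = {471, 139, 633, 787, 221, 536, 134, 103, 365, 687, 339, 395, 888, 324, 321}, |N(726)| = 15.
Vertex 221 has 15 neighbors: 633, 620, 372, 810, 134, 103, 255, 687, 209, 386, 888, 726, 324, 233, 428.
Vertex 428 has 15 neighbors: 471, 561, 787, 620, 372, 221, 536, 134, 103, 255, 365, 339, 888, 573, 321.
deg(v) = 15 for all v (|V|=28); this is K(8,2), the Kneser graph.
The 3 distinct eigenvalues: [15.0, 1.0, -5.0].
With N=28: ϑ(G) = 28·(-1*(-5))/(15−(-5)) = 7.
Numerically 7.000000.

7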